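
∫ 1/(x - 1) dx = log(x - 1) + C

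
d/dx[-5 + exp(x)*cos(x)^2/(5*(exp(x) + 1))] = (-exp(x)*sin(2*x) - sin(2*x) + cos(2*x)/2 + 1/2)*exp(x)/(5*exp(2*x) + 10*exp(x) + 5)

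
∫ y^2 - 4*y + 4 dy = y^3/3 - 2*y^2 + 4*y + C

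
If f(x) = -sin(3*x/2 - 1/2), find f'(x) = -3*cos((3*x - 1)/2)/2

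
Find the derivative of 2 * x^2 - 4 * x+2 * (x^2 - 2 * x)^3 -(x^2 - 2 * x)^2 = 12*x^5 - 60*x^4 + 92*x^3 - 36*x^2 - 4*x - 4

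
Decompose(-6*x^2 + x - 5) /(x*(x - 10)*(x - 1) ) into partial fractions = 10/(9*(x - 1)) - 119/(18*(x - 10)) - 1/(2*x)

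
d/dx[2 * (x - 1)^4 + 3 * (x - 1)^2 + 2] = 8*x^3 - 24*x^2 + 30*x - 14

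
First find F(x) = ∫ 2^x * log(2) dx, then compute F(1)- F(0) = 1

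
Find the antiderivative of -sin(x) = cos(x) + C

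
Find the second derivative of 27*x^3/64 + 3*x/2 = 81*x/32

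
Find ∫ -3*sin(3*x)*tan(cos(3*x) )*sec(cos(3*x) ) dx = sec(cos(3*x)) + C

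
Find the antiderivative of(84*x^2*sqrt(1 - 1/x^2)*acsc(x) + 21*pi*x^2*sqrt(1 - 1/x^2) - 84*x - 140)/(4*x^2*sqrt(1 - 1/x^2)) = 7*(3*x + 5)*(4*acsc(x) + pi)/4 + C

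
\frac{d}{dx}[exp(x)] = exp(x)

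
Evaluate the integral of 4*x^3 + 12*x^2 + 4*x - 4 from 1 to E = -4 + (-2 + (1 + E)^2)^2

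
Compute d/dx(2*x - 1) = 2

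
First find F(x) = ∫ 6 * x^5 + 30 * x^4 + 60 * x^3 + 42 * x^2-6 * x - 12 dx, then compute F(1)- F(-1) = 16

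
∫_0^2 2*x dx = 4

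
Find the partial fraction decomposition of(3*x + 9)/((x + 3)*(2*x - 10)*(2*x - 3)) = -3/(7*(2*x - 3)) + 3/(14*(x - 5))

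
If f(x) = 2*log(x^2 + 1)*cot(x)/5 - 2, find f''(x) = 4*(x^4*log(x^2 + 1)*cos(x)/sin(x)^3 - 2*x^3/sin(x)^2 + 2*x^2*log(x^2 + 1)*cos(x)/sin(x)^3 - x^2/tan(x) - 2*x/sin(x)^2 + log(x^2 + 1)*cos(x)/sin(x)^3 + 1/tan(x))/(5*x^4 + 10*x^2 + 5)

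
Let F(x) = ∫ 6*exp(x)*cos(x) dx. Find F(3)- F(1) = 3*sqrt(2)*E*(exp(2)*sin(pi/4 + 3) - sin(pi/4 + 1))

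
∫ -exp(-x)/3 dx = exp(-x)/3 + C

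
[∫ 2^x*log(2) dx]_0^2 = 3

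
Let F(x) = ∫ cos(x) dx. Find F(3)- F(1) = -sin(1) + sin(3)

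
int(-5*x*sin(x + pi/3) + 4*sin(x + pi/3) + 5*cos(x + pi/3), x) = (5*x - 4)*cos(x + pi/3) + C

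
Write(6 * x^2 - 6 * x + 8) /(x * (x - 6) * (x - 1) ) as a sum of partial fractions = -8/(5*(x - 1)) + 94/(15*(x - 6)) + 4/(3*x)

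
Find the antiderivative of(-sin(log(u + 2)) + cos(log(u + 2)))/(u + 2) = sqrt(2)*sin(log(u + 2) + pi/4) + C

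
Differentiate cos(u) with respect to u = -sin(u)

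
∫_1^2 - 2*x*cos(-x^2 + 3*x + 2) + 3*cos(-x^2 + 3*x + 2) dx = 0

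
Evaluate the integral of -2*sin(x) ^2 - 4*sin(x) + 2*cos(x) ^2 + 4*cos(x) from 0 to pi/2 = 0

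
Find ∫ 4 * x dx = 2*x^2 + C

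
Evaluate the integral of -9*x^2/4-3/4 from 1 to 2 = -6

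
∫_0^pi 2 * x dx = pi^2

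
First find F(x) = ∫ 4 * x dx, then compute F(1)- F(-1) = 0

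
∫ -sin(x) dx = cos(x) + C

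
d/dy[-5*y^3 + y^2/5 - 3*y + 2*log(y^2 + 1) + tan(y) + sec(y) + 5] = (-75*y^4 + 2*y^3 + 5*y^2*tan(y)^2 + 5*y^2*tan(y)*sec(y) - 85*y^2 + 22*y + 5*tan(y)^2 + 5*tan(y)*sec(y) - 10)/(5*y^2 + 5)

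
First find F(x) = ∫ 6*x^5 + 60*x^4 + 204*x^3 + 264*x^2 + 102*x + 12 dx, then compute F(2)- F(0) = 2196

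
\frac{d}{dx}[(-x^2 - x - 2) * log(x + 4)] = (-2*x^2*log(x + 4) - x^2 - 9*x*log(x + 4) - x - 4*log(x + 4) - 2)/(x + 4)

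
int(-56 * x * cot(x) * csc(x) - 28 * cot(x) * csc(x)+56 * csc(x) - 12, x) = (4*x + 2)*(14*csc(x) - 3) + C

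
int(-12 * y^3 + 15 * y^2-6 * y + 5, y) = -3*y^4 + 5*y^3 - 3*y^2 + 5*y + C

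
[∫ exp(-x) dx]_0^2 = 1 - exp(-2)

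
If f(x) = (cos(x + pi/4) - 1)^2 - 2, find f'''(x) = -2*sin(x + pi/4) + 4*cos(2*x)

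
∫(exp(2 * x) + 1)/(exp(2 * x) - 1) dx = log(sinh(x)) + C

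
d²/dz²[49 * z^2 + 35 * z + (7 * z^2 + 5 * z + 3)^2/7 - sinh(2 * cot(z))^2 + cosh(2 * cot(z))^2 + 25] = 84*z^2 + 60*z + 820/7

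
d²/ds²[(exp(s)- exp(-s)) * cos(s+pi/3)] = -2*(exp(2*s) + 1)*exp(-s)*sin(s + pi/3)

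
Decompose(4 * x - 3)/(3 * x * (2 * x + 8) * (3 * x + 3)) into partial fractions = -19/(216*(x + 4)) + 7/(54*(x + 1)) - 1/(24*x)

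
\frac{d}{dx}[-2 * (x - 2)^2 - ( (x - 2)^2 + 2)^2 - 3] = -4*x^3 + 24*x^2 - 60*x + 56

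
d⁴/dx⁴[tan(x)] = 24*tan(x)^5 + 40*tan(x)^3 + 16*tan(x)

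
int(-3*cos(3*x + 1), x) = -sin(3*x + 1) + C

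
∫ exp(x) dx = exp(x) + C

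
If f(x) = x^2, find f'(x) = 2*x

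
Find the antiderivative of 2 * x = x^2 + C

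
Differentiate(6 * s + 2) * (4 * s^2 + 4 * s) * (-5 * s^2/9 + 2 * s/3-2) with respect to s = -200*s^4/3 - 64*s^3/9 - 280*s^2/3 - 352*s/3 - 16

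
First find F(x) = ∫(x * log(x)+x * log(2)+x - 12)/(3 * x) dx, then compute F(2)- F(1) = -3*log(2)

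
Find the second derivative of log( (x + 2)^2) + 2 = -2/(x^2 + 4*x + 4)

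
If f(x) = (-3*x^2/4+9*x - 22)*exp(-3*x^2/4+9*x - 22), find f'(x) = (9*x^3 - 162*x^2 + 900*x - 1512)*exp(-3*x^2/4 + 9*x - 22)/8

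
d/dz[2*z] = 2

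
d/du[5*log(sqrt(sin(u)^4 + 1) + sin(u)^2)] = 10*(sqrt(sin(u)^4 + 1) + sin(u)^2)*sin(u)*cos(u)/(sqrt(sin(u)^4 + 1)*sin(u)^2 + sin(u)^4 + 1)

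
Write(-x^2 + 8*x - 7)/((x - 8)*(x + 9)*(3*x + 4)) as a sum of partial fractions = 25/(92*(3*x + 4)) - 160/(391*(x + 9)) - 1/(68*(x - 8))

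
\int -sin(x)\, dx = cos(x) + C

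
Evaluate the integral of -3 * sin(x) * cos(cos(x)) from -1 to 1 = 0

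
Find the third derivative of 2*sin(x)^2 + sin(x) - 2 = -(16*sin(x) + 1)*cos(x)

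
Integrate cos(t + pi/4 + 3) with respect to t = sin(t + pi/4 + 3) + C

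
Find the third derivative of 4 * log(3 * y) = 8/y^3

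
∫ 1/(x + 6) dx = log(x + 6) + C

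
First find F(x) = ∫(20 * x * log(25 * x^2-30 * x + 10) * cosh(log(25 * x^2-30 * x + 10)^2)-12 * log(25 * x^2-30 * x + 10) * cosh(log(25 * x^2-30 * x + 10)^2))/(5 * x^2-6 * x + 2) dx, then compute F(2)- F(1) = -sinh(log(5)^2) + sinh(log(50)^2)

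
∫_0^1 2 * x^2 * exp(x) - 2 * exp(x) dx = -2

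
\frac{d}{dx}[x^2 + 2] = 2*x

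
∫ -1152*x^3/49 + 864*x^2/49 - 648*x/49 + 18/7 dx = -288*x^4/49 + 288*x^3/49 - 324*x^2/49 + 18*x/7 + C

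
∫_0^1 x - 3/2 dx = -1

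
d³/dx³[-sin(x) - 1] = cos(x)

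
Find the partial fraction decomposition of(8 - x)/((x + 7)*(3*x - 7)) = 17/(28*(3*x - 7)) - 15/(28*(x + 7))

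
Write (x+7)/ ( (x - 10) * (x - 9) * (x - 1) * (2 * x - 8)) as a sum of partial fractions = -1/(54*(x - 1)) + 11/(180*(x - 4)) - 1/(5*(x - 9)) + 17/(108*(x - 10))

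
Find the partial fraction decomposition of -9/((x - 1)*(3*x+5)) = 27/(8*(3*x + 5)) - 9/(8*(x - 1))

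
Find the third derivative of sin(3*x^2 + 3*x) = -216*x^3*cos(3*x*(x + 1)) - 324*x^2*cos(3*x*(x + 1)) - 108*x*sin(3*x*(x + 1)) - 162*x*cos(3*x*(x + 1)) - 54*sin(3*x*(x + 1)) - 27*cos(3*x*(x + 1))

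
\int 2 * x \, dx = x^2 + C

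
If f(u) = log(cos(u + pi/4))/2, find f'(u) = -tan(u + pi/4)/2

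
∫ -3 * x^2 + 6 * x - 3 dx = -x^3 + 3*x^2 - 3*x + C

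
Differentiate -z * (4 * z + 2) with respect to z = -8*z - 2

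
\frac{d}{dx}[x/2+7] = 1/2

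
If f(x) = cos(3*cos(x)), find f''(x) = -9*sin(x)^2*cos(3*cos(x)) + 3*sin(3*cos(x))*cos(x)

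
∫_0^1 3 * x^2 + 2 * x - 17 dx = -15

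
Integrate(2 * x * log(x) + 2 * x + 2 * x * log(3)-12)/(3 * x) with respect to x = 2*(x - 6)*log(3*x)/3 + C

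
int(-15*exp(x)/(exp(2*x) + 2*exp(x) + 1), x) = 3*(-9*exp(x) - 4)/(exp(x) + 1) + C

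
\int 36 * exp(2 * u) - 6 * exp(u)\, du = (18*exp(u) - 6)*exp(u) + C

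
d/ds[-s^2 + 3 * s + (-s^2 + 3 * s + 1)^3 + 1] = -6*s^5 + 45*s^4 - 96*s^3 + 27*s^2 + 46*s + 12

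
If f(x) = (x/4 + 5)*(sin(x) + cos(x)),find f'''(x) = x*sin(x)/4 - x*cos(x)/4 + 17*sin(x)/4 - 23*cos(x)/4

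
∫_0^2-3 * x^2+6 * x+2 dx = 8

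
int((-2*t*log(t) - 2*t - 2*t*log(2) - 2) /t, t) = -2*(t + 1)*log(2*t) + C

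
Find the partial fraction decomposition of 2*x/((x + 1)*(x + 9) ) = 9/(4*(x + 9)) - 1/(4*(x + 1))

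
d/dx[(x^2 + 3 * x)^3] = 6*x^5 + 45*x^4 + 108*x^3 + 81*x^2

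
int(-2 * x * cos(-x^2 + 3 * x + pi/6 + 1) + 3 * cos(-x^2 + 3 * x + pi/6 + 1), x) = sin(-x^2 + 3*x + pi/6 + 1) + C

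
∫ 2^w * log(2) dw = 2^w + C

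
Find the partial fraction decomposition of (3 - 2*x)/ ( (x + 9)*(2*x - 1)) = 4/(19*(2*x - 1)) - 21/(19*(x + 9))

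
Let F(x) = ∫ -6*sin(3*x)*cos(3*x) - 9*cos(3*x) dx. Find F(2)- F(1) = -sin(6)^2 + sin(3)^2 + 3*sin(3) - 3*sin(6)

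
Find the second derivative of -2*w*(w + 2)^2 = -12*w - 16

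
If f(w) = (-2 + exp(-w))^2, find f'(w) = (4*exp(w) - 2)*exp(-2*w)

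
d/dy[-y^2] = -2*y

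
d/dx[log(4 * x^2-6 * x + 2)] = (4*x - 3)/(2*x^2 - 3*x + 1)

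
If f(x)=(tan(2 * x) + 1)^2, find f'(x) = 4*(sin(2*x)/cos(2*x) + 1)/cos(2*x)^2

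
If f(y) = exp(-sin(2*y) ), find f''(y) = (4*sin(2*y) + 4*cos(2*y)^2)*exp(-sin(2*y))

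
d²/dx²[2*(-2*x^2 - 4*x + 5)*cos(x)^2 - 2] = 8*x^2*cos(2*x) + 16*sqrt(2)*x*sin(2*x + pi/4) + 16*sin(2*x) - 24*cos(2*x) - 4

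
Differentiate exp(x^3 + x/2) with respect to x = 3*x^2*exp(x^3 + x/2) + exp(x^3 + x/2)/2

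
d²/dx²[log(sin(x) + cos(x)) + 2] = -2/(sin(2*x) + 1)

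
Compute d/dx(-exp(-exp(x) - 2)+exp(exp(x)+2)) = (exp(x) + exp(x + 2*exp(x) + 4))*exp(-exp(x) - 2)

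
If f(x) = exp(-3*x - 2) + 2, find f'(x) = -3*exp(-3*x - 2)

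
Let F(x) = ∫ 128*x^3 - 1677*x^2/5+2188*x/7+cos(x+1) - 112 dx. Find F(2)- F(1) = -sin(2) + sin(3) + 1899/35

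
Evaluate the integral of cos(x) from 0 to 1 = sin(1)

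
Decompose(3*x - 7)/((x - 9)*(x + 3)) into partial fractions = 4/(3*(x + 3)) + 5/(3*(x - 9))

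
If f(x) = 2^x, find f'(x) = 2^x*log(2)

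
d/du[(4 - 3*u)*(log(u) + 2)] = (-3*u*log(u) - 9*u + 4)/u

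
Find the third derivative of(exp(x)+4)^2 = 8*exp(2*x) + 8*exp(x)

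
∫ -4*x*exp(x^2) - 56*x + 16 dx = -28*x^2 + 16*x - 2*exp(x^2) + C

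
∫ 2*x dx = x^2 + C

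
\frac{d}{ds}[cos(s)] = -sin(s)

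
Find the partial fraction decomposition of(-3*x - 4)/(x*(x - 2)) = -5/(x - 2) + 2/x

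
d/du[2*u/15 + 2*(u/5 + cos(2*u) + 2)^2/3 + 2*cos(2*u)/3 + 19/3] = -8*u*sin(2*u)/15 + 4*u/75 - 20*sin(2*u)/3 - 4*sin(4*u)/3 + 4*cos(2*u)/15 + 2/3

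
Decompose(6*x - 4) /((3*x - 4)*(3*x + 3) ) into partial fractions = 4/(7*(3*x - 4)) + 10/(21*(x + 1))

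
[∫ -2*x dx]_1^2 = -3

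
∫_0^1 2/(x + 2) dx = -2*log(2) + 2*log(3)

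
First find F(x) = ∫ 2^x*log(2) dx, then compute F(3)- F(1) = 6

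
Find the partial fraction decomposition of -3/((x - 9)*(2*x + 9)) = 2/(9*(2*x + 9)) - 1/(9*(x - 9))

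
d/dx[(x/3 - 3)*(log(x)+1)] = (x*log(x) + 2*x - 9)/(3*x)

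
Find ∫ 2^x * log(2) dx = 2^x + C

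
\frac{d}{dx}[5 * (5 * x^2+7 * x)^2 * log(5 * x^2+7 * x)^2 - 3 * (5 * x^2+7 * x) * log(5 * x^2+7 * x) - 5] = 500*x^3*log(5*x^2 + 7*x)^2 + 500*x^3*log(5*x^2 + 7*x) + 1050*x^2*log(5*x^2 + 7*x)^2 + 1050*x^2*log(5*x^2 + 7*x) + 490*x*log(5*x^2 + 7*x)^2 + 460*x*log(5*x^2 + 7*x) - 30*x - 21*log(5*x^2 + 7*x) - 21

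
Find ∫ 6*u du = 3*u^2 + C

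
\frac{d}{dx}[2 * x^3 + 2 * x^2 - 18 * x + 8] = 6*x^2 + 4*x - 18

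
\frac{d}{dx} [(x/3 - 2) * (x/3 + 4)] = 2*x/9 + 2/3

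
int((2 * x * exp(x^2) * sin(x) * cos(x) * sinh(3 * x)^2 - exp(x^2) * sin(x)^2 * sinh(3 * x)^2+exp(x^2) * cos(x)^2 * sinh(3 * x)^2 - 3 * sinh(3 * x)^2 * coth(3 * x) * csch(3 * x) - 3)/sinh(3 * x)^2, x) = exp(x^2)*sin(2*x)/2 + coth(3*x) + csch(3*x) + C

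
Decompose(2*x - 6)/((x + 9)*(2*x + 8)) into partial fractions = 12/(5*(x + 9)) - 7/(5*(x + 4))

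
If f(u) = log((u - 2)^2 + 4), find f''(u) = (-2*u^2 + 8*u)/(u^4 - 8*u^3 + 32*u^2 - 64*u + 64)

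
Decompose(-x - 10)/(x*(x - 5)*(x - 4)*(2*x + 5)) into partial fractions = 4/(65*(2*x + 5)) + 7/(26*(x - 4)) - 1/(5*(x - 5)) - 1/(10*x)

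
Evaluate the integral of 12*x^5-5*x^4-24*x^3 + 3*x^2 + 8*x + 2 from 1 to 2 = 26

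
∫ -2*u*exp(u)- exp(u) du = (1 - 2*u)*exp(u) + C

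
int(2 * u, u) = u^2 + C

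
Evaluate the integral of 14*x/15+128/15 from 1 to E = -57/5 + (2 + 7*E)*(E/3 + 6)/5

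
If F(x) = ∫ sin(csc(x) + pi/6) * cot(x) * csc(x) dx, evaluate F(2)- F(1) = cos(pi/6 + csc(2)) - cos(pi/6 + csc(1))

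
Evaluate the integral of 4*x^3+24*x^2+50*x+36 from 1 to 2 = 182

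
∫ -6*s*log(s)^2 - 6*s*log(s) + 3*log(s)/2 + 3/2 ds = 3*s*(-2*s*log(s) + 1)*log(s)/2 + C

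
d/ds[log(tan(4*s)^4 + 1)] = 16*(tan(4*s)^2 + 1)*tan(4*s)^3/(tan(4*s)^4 + 1)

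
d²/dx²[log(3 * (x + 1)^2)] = -2/(x^2 + 2*x + 1)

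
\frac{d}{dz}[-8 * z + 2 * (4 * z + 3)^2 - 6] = 64*z + 40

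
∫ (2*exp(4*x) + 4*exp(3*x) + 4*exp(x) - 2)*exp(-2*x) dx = (exp(2*x) + 2*exp(x) - 1)^2*exp(-2*x) + C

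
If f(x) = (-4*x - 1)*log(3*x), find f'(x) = (-4*x*log(x) - 4*x*log(3) - 4*x - 1)/x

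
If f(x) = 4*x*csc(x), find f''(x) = 4*(-x + 2*x/sin(x)^2 - 2*cos(x)/sin(x))/sin(x)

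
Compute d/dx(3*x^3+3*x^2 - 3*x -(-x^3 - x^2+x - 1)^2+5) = -6*x^5 - 10*x^4 + 4*x^3 + 9*x^2 - 1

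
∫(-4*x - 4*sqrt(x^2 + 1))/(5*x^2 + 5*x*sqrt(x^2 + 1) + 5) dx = -4*log(x + sqrt(x^2 + 1))/5 + C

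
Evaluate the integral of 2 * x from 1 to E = -1 + exp(2)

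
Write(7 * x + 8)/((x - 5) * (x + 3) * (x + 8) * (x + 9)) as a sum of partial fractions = 55/(84*(x + 9)) - 48/(65*(x + 8)) + 13/(240*(x + 3)) + 43/(1456*(x - 5))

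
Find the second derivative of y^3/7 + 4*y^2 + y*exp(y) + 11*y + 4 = y*exp(y) + 6*y/7 + 2*exp(y) + 8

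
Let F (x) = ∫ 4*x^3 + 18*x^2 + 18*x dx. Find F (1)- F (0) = 16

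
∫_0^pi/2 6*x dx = 3*pi^2/4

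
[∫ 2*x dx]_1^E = -1 + exp(2)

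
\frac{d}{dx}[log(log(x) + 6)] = 1/(x*log(x) + 6*x)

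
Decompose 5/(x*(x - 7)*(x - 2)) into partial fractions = -1/(2*(x - 2)) + 1/(7*(x - 7)) + 5/(14*x)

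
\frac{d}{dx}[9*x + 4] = 9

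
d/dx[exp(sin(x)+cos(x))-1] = sqrt(2)*exp(sin(x))*exp(cos(x))*cos(x + pi/4)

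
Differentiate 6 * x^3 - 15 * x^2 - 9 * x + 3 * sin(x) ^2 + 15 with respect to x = 18*x^2 - 30*x + 3*sin(2*x) - 9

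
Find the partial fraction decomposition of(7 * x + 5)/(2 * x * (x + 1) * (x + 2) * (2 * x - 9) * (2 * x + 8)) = 146/(21879*(2*x - 9)) - 23/(1632*(x + 4)) + 9/(208*(x + 2)) - 1/(66*(x + 1)) - 5/(288*x)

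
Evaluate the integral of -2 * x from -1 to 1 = 0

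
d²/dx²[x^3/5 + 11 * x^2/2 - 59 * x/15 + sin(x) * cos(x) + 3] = 6*x/5 - 2*sin(2*x) + 11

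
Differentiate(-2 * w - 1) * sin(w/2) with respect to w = -w*cos(w/2) - 2*sin(w/2) - cos(w/2)/2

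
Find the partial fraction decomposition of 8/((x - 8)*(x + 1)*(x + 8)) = 1/(14*(x + 8)) - 8/(63*(x + 1)) + 1/(18*(x - 8))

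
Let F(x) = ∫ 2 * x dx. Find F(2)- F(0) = 4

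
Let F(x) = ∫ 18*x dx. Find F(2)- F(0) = 36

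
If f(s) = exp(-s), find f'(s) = -exp(-s)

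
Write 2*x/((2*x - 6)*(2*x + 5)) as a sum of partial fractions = 5/(11*(2*x + 5)) + 3/(11*(x - 3))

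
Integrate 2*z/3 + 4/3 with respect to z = z^2/3 + 4*z/3 + C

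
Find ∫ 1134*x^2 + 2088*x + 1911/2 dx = 378*x^3 + 1044*x^2 + 1911*x/2 + C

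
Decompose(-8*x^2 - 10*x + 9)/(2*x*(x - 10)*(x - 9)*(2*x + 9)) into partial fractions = 16/(261*(2*x + 9)) + 3/(2*(x - 9)) - 891/(580*(x - 10)) + 1/(180*x)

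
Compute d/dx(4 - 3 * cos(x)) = 3*sin(x)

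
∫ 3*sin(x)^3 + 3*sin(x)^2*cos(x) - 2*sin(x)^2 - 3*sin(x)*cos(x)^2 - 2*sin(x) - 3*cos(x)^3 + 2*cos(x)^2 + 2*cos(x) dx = sin(2*x) + sqrt(2)*sin(x + pi/4)/2 + sqrt(2)*cos(3*x + pi/4)/2 + C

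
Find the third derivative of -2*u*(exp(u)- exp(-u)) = (-2*u*exp(2*u) - 2*u - 6*exp(2*u) + 6)*exp(-u)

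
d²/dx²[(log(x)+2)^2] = (-2*log(x) - 2)/x^2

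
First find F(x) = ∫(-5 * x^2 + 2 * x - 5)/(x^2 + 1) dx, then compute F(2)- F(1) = -5 - log(2) + log(5)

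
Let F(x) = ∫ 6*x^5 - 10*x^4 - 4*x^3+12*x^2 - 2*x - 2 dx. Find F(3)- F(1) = 256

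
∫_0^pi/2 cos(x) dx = 1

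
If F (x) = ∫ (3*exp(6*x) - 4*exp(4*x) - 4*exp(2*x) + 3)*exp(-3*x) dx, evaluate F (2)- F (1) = -(E - exp(-1))^3 - exp(2) - exp(-1) + exp(-2) + E + (-exp(-2) + exp(2))^3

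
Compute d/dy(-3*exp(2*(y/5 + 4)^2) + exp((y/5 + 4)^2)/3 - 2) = 2*y*exp(y^2/25 + 8*y/5 + 16)/75 - 12*y*exp(2*y^2/25 + 16*y/5 + 32)/25 + 8*exp(y^2/25 + 8*y/5 + 16)/15 - 48*exp(2*y^2/25 + 16*y/5 + 32)/5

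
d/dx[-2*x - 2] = -2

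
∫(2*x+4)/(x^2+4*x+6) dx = log(3*(x + 2)^2 + 6) + C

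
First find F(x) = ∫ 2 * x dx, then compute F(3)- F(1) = 8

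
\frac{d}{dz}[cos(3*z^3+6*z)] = -3*(3*z^2 + 2)*sin(3*z*(z^2 + 2))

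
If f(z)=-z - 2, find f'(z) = -1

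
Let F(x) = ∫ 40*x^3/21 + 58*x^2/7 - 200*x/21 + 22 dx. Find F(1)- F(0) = 430/21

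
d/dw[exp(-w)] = -exp(-w)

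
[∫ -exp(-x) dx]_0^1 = -1 + exp(-1)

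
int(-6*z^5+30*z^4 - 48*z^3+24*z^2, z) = -z^6 + 6*z^5 - 12*z^4 + 8*z^3 + C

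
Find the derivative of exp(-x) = -exp(-x)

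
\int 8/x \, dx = 8*log(x) + C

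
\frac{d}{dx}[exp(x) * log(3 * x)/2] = (x*exp(x)*log(x) + x*exp(x)*log(3) + exp(x))/(2*x)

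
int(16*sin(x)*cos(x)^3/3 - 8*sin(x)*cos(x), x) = 4*(sin(x)^2 + 2)*cos(x)^2/3 + C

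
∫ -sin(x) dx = cos(x) + C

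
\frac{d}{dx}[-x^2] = -2*x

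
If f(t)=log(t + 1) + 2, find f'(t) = 1/(t + 1)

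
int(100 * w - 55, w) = 50*w^2 - 55*w + C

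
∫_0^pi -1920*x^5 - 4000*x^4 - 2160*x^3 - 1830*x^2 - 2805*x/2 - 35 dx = -20*(pi/4 + 3 + 5*pi^2 + 4*pi^3)^2 - 80*pi^3 - 100*pi^2 - 5*pi + 180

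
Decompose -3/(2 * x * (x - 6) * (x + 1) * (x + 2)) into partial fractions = 3/(32*(x + 2)) - 3/(14*(x + 1)) - 1/(224*(x - 6)) + 1/(8*x)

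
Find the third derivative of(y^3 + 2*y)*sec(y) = (-y^3*sin(y)/cos(y) + 6*y^3*sin(y)/cos(y)^3 - 9*y^2 + 18*y^2/cos(y)^2 + 16*y*sin(y)/cos(y) + 12*y*sin(y)/cos(y)^3 + 12/cos(y)^2)/cos(y)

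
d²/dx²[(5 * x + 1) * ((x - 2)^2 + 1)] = 30*x - 38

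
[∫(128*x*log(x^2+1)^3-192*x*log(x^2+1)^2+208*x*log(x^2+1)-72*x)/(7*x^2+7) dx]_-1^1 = 0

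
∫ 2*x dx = x^2 + C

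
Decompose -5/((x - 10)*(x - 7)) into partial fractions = 5/(3*(x - 7)) - 5/(3*(x - 10))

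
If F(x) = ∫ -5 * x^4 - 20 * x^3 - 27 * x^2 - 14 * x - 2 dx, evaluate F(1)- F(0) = -24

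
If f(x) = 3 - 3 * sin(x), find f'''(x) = 3*cos(x)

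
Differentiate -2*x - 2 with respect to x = -2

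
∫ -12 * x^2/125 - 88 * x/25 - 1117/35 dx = -4*x^3/125 - 44*x^2/25 - 1117*x/35 + C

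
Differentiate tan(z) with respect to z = cos(z)^(-2)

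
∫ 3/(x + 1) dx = log(3*(x + 1)^3) + C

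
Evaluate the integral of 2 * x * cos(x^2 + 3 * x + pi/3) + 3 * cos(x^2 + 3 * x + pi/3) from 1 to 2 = sin(pi/3 + 10) - sin(pi/3 + 4)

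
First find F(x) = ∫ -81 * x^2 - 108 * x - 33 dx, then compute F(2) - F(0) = -498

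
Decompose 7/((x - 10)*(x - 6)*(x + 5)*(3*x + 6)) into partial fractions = -7/(1485*(x + 5)) + 7/(864*(x + 2)) - 7/(1056*(x - 6)) + 7/(2160*(x - 10))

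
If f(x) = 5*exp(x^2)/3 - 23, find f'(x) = 10*x*exp(x^2)/3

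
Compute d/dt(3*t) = 3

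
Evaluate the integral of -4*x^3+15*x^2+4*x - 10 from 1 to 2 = 16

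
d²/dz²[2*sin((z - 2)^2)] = -8*z^2*sin(z^2 - 4*z + 4) + 32*z*sin(z^2 - 4*z + 4) - 32*sin(z^2 - 4*z + 4) + 4*cos(z^2 - 4*z + 4)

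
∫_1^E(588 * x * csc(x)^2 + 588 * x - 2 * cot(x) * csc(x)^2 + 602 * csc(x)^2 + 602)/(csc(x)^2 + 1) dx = -1190 - log(1 + csc(1)^2) + log(1 + csc(E)^2) + 14*E + 6*(7 + 7*E)^2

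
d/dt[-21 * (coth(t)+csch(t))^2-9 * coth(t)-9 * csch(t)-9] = (42*sinh(t) + 9*cosh(t) + 9 + 84/tanh(t) + 84/sinh(t))/sinh(t)^2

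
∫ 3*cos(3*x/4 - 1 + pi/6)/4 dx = sin(3*x/4 - 1 + pi/6) + C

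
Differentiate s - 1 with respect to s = 1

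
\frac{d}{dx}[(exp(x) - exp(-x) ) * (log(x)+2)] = (x*exp(2*x)*log(x) + 2*x*exp(2*x) + x*log(x) + 2*x + exp(2*x) - 1)*exp(-x)/x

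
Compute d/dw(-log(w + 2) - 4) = -1/(w + 2)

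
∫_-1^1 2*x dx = 0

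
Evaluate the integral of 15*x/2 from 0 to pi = 15*pi^2/4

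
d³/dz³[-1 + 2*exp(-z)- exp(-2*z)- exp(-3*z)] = (-2*exp(2*z) + 8*exp(z) + 27)*exp(-3*z)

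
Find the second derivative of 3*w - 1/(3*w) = -2/(3*w^3)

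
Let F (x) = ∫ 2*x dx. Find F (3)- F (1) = 8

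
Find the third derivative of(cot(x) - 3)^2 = -24*cot(x)^5 + 36*cot(x)^4 - 40*cot(x)^3 + 48*cot(x)^2 - 16*cot(x) + 12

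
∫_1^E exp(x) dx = -E + exp(E)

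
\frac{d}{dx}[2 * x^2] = 4*x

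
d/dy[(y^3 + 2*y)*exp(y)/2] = y^3*exp(y)/2 + 3*y^2*exp(y)/2 + y*exp(y) + exp(y)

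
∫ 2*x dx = x^2 + C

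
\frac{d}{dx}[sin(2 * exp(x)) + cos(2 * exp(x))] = 2*sqrt(2)*exp(x)*cos(2*exp(x) + pi/4)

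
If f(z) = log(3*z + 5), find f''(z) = -9/(9*z^2 + 30*z + 25)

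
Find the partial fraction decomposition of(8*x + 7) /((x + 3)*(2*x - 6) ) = 17/(12*(x + 3)) + 31/(12*(x - 3))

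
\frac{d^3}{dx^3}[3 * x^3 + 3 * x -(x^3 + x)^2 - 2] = -120*x^3 - 48*x + 18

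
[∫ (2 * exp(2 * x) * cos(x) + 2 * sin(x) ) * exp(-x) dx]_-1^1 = 2*(E - exp(-1))*cos(1)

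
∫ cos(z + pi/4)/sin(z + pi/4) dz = log(sin(z + pi/4)) + C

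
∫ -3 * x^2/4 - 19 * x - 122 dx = -x^3/4 - 19*x^2/2 - 122*x + C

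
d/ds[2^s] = 2^s*log(2)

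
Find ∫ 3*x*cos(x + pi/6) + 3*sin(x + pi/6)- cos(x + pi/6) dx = (3*x - 1)*sin(x + pi/6) + C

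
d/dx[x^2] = 2*x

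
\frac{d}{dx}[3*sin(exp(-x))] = -3*exp(-x)*cos(exp(-x))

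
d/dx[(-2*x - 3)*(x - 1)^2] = -6*x^2 + 2*x + 4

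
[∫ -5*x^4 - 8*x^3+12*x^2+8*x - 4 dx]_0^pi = (-2*pi + pi^3)*(-pi^2 - 2*pi + 2)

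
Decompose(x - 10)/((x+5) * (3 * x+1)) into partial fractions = -31/(14*(3*x + 1)) + 15/(14*(x + 5))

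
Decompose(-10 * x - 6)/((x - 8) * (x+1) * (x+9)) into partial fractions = 21/(34*(x + 9)) - 1/(18*(x + 1)) - 86/(153*(x - 8))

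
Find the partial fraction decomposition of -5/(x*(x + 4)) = 5/(4*(x + 4)) - 5/(4*x)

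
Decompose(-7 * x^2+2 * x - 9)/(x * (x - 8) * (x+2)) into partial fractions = -41/(20*(x + 2)) - 441/(80*(x - 8)) + 9/(16*x)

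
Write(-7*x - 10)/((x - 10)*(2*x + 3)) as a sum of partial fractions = -1/(23*(2*x + 3)) - 80/(23*(x - 10))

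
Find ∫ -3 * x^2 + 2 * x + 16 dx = -x^3 + x^2 + 16*x + C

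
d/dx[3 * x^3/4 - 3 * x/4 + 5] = 9*x^2/4 - 3/4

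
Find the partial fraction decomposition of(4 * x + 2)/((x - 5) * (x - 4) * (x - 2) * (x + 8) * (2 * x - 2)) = -1/(936*(x + 8)) - 1/(36*(x - 1)) + 1/(12*(x - 2)) - 1/(8*(x - 4)) + 11/(156*(x - 5))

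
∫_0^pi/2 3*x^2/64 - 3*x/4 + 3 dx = (-2 + pi/8)^3 + 8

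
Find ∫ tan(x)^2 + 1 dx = tan(x) + C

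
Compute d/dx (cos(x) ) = -sin(x)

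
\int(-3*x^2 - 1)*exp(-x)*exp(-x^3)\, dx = exp(-x*(x^2 + 1)) + C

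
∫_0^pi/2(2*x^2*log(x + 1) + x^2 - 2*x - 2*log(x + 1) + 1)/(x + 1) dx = (-1 + pi/2)^2*log(1 + pi/2)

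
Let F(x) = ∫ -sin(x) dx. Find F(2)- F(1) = -cos(1) + cos(2)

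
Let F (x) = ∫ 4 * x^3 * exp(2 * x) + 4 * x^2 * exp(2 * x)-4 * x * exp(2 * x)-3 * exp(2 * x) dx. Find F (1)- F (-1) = -exp(2) + 3*exp(-2)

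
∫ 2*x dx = x^2 + C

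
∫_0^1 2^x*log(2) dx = 1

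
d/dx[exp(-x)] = -exp(-x)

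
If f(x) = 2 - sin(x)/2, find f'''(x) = cos(x)/2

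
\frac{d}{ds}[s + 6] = 1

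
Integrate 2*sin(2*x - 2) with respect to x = -cos(2*x - 2) + C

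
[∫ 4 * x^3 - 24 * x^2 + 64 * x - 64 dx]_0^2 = -48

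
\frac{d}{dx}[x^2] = 2*x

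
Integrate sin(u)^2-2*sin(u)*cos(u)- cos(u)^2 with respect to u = sqrt(2)*cos(2*u + pi/4)/2 + C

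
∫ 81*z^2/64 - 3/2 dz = 27*z^3/64 - 3*z/2 + C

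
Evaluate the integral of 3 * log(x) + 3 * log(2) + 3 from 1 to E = -3*log(2) + 3*E*log(2*E)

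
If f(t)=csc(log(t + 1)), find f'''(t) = (-6*sqrt(2)*sin(log(t + 1) + pi/4)/sin(log(t + 1))^3 + 3 - cos(log(t + 1))/sin(log(t + 1)))/((t^3 + 3*t^2 + 3*t + 1)*sin(log(t + 1)))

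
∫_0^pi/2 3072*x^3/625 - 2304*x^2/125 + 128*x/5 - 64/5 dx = -12 - 16*pi^2/25 + 3*(-2 - 4*pi^2/25 + 4*pi/5)^2 + 16*pi/5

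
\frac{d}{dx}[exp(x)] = exp(x)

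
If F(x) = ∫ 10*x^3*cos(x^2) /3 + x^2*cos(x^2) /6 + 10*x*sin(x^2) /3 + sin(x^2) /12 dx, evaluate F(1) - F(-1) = sin(1)/6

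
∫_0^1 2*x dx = 1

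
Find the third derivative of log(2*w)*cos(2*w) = 2*(4*w^3*log(w)*sin(2*w) + 4*w^3*log(2)*sin(2*w) - 6*w^2*cos(2*w) + 3*w*sin(2*w) + cos(2*w))/w^3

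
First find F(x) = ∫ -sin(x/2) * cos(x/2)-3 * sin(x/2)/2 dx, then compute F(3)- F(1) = -3*cos(1/2) - cos(1/2)^2 + cos(3/2)^2 + 3*cos(3/2)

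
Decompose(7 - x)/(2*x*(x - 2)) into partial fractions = 5/(4*(x - 2)) - 7/(4*x)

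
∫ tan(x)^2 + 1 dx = tan(x) + C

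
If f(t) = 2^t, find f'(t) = 2^t*log(2)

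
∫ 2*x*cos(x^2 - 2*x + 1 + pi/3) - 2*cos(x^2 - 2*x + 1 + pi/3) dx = sin((x - 1)^2 + pi/3) + C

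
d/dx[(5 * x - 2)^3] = 375*x^2 - 300*x + 60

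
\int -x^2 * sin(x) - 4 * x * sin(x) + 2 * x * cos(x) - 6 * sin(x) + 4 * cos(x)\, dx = ((x + 2)^2 + 2)*cos(x) + C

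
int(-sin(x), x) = cos(x) + C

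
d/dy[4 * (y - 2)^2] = 8*y - 16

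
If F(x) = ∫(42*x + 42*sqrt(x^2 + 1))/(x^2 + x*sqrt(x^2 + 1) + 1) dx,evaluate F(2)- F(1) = -42*log(1 + sqrt(2)) + 42*log(2 + sqrt(5))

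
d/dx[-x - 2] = -1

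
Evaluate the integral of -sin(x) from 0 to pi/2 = -1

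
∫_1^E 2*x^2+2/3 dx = -4/3 + 2*E/3 + 2*exp(3)/3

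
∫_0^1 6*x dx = 3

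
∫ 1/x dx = log(5*x) + C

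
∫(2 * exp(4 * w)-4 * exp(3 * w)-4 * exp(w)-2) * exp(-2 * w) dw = ((exp(w) - 2)*exp(w) - 1)^2*exp(-2*w) + C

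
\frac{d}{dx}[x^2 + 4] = 2*x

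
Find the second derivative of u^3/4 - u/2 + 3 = 3*u/2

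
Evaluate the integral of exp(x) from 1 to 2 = -E + exp(2)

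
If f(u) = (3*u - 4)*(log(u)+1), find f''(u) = (3*u + 4)/u^2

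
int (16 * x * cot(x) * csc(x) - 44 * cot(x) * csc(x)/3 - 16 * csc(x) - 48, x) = (44/3 - 16*x)*(csc(x) + 3) + C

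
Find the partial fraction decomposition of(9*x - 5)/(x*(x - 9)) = 76/(9*(x - 9)) + 5/(9*x)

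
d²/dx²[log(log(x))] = (-log(x) - 1)/(x^2*log(x)^2)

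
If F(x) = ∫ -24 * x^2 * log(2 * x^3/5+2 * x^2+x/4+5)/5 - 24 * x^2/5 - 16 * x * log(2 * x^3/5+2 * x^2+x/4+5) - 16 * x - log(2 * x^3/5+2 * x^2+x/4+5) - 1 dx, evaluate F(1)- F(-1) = -153*log(153/20)/5 + 127*log(127/20)/5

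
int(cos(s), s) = sin(s) + C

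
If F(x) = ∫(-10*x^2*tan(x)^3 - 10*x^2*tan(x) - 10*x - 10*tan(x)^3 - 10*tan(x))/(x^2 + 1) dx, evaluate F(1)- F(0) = -5*tan(1)^2 - 5*log(2)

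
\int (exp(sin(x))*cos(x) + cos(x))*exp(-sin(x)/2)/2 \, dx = 2*sinh(sin(x)/2) + C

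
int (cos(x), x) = sin(x) + C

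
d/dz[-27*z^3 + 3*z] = 3 - 81*z^2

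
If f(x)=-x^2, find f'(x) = -2*x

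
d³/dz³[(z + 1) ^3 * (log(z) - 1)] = (6*z^3*log(z) + 5*z^3 + 6*z^2 - 3*z + 2)/z^3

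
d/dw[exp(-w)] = -exp(-w)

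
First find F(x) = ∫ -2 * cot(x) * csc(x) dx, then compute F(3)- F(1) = -2*csc(1) + 2*csc(3)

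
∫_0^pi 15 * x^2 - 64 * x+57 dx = (-3 + pi)^2*(-2 + 5*pi) + 18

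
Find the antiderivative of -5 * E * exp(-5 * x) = exp(1 - 5*x) + C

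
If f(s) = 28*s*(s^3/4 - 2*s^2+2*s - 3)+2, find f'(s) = 28*s^3 - 168*s^2 + 112*s - 84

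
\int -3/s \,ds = -3*log(s) + C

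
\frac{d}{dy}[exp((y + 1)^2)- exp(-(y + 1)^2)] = (2*y*exp(2*y^2 + 4*y + 2) + 2*y + 2*exp(2*y^2 + 4*y + 2) + 2)*exp(-y^2 - 2*y - 1)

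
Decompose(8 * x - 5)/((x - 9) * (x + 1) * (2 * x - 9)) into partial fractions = -124/(99*(2*x - 9)) - 13/(110*(x + 1)) + 67/(90*(x - 9))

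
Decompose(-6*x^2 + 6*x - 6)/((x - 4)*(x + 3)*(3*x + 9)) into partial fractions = -72/(49*(x + 3)) + 26/(7*(x + 3)^2) - 26/(49*(x - 4))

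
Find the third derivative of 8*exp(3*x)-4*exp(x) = 216*exp(3*x) - 4*exp(x)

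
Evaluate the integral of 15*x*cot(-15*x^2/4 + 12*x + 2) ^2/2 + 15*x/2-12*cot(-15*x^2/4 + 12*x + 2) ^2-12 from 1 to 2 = -cot(41/4) + cot(11)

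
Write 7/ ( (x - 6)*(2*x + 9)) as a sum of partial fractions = -2/(3*(2*x + 9)) + 1/(3*(x - 6))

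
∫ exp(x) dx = exp(x) + C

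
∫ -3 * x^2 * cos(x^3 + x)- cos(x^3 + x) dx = -sin(x^3 + x) + C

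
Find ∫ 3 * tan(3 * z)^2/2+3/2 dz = tan(3*z)/2 + C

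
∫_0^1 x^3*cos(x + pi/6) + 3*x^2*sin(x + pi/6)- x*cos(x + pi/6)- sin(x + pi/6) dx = 0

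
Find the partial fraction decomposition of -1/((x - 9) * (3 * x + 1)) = 3/(28*(3*x + 1)) - 1/(28*(x - 9))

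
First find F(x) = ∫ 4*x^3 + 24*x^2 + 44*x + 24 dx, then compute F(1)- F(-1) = 64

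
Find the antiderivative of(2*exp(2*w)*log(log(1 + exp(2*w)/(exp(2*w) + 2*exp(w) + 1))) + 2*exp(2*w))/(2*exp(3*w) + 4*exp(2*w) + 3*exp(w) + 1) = log(1 + exp(2*w)/(exp(w) + 1)^2)*log(log(1 + exp(2*w)/(exp(w) + 1)^2)) + C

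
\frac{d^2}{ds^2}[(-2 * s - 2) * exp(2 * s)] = -8*s*exp(2*s) - 16*exp(2*s)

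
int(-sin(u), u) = cos(u) + C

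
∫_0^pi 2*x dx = pi^2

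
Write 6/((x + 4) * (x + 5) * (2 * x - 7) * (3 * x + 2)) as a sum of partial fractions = -81/(1625*(3*x + 2)) + 16/(2125*(2*x - 7)) - 6/(221*(x + 5)) + 1/(25*(x + 4))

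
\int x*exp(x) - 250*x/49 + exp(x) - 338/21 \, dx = x*(-375*x + 147*exp(x) - 2366)/147 + C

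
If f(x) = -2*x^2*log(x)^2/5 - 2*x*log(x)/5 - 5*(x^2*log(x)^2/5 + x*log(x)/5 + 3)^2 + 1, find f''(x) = (-12*x^3*log(x)^4 - 28*x^3*log(x)^3 - 12*x^3*log(x)^2 - 12*x^2*log(x)^3 - 30*x^2*log(x)^2 - 12*x^2*log(x) - 66*x*log(x)^2 - 198*x*log(x) - 66*x - 32)/(5*x)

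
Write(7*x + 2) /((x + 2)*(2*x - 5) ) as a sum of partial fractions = 13/(3*(2*x - 5)) + 4/(3*(x + 2))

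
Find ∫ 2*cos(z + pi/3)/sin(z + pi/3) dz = 2*log(sin(z + pi/3)) + C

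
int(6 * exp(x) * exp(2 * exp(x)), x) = 3*exp(2*exp(x)) + C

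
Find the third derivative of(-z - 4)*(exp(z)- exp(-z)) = (-z*exp(2*z) - z - 7*exp(2*z) - 1)*exp(-z)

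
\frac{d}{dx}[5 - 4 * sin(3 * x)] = -12*cos(3*x)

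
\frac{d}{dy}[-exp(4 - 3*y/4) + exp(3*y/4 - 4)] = (3*exp(3*y/2 - 8) + 3)*exp(4 - 3*y/4)/4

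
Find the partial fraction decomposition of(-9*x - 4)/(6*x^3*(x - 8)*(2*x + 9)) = 292/(54675*(2*x + 9)) - 19/(19200*(x - 8)) - 941/(559872*x) + 155/(7776*x^2) + 1/(108*x^3)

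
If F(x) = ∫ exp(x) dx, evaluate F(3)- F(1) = -E + exp(3)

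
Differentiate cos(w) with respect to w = -sin(w)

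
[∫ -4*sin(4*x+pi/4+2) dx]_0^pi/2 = 0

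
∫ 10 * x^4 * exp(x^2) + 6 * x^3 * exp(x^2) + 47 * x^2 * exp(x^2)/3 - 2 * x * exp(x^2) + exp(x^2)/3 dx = (15*x^3 + 9*x^2 + x - 12)*exp(x^2)/3 + C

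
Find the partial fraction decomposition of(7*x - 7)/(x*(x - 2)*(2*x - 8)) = -7/(8*(x - 2)) + 21/(16*(x - 4)) - 7/(16*x)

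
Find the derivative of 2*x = 2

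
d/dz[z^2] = 2*z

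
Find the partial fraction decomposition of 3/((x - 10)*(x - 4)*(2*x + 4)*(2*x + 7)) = -4/(405*(2*x + 7)) + 1/(144*(x + 2)) - 1/(360*(x - 4)) + 1/(1296*(x - 10))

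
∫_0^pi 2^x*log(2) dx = -1 + 2^pi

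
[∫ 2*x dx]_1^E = -1 + exp(2)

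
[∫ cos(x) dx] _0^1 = sin(1)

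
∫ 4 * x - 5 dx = 2*x^2 - 5*x + C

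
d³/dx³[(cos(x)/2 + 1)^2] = sin(x) + sin(2*x)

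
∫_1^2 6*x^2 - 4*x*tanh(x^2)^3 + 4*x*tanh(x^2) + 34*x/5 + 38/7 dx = -tanh(1)^2 + tanh(4)^2 + 1037/35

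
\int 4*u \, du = 2*u^2 + C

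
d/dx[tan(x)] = cos(x)^(-2)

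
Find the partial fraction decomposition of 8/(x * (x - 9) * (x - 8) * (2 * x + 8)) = -1/(156*(x + 4)) - 1/(24*(x - 8)) + 4/(117*(x - 9)) + 1/(72*x)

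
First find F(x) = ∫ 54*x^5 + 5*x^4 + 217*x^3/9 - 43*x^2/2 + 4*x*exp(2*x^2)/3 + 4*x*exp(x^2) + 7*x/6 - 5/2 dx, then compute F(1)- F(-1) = -52/3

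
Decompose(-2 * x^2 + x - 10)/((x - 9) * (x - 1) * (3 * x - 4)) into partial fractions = 110/(23*(3*x - 4)) - 11/(8*(x - 1)) - 163/(184*(x - 9))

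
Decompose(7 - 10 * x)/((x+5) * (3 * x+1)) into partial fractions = 31/(14*(3*x + 1)) - 57/(14*(x + 5))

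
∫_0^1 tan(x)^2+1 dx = tan(1)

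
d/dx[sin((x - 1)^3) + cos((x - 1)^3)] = -3*x^2*sin(x^3 - 3*x^2 + 3*x - 1) + 3*x^2*cos(x^3 - 3*x^2 + 3*x - 1) + 6*x*sin(x^3 - 3*x^2 + 3*x - 1) - 6*x*cos(x^3 - 3*x^2 + 3*x - 1) - 3*sin(x^3 - 3*x^2 + 3*x - 1) + 3*cos(x^3 - 3*x^2 + 3*x - 1)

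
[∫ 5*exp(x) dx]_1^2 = -5*E + 5*exp(2)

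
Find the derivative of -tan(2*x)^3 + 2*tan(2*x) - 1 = -6*tan(2*x)^4 - 2*tan(2*x)^2 + 4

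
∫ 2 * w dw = w^2 + C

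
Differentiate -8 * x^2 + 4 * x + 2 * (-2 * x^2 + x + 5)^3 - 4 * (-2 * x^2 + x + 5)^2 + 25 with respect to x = -96*x^5 + 120*x^4 + 368*x^3 - 306*x^2 - 404*x + 114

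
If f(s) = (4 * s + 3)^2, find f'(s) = 32*s + 24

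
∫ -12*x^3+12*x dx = -3*x^4 + 6*x^2 + C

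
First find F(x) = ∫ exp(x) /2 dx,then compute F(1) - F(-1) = -exp(-1)/2 + E/2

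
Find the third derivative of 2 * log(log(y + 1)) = (4*log(y + 1)^2 + 6*log(y + 1) + 4)/(y^3*log(y + 1)^3 + 3*y^2*log(y + 1)^3 + 3*y*log(y + 1)^3 + log(y + 1)^3)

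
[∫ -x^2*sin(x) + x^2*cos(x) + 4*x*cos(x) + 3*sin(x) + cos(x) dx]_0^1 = 1 + 2*cos(1) + 2*sin(1)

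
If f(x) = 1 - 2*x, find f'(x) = -2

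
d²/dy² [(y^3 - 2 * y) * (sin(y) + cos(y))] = sqrt(2)*(-y^3*sin(y + pi/4) + 6*y^2*cos(y + pi/4) + 8*y*sin(y + pi/4) - 4*cos(y + pi/4))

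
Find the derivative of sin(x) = cos(x)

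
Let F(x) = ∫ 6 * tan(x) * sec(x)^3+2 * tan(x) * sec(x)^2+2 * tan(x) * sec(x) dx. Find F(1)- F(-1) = 0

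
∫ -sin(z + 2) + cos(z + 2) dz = sqrt(2)*sin(z + pi/4 + 2) + C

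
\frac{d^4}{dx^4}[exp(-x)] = exp(-x)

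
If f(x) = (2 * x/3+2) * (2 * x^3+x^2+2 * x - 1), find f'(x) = 16*x^3/3 + 14*x^2 + 20*x/3 + 10/3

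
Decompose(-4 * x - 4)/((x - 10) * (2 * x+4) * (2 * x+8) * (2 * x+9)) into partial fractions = -28/(145*(2*x + 9)) + 3/(28*(x + 4)) - 1/(120*(x + 2)) - 11/(4872*(x - 10))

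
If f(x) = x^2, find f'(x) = 2*x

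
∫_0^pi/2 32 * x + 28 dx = -4 + 6*pi + (2 + 2*pi)^2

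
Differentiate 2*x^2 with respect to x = 4*x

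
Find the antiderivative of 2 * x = x^2 + C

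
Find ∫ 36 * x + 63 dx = 18*x^2 + 63*x + C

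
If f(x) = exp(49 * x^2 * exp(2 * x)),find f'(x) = 98*x^2*exp(49*x^2*exp(2*x) + 2*x) + 98*x*exp(49*x^2*exp(2*x) + 2*x)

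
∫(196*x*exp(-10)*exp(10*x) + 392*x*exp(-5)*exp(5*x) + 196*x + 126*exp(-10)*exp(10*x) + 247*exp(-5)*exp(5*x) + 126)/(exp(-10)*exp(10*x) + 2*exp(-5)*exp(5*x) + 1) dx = 14*x + 2*(7*x + 4)^2 + exp(5 - 5*x)/(exp(5 - 5*x) + 1) + C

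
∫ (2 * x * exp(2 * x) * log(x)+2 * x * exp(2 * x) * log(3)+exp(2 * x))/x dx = exp(2*x)*log(3*x) + C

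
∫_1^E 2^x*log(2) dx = -2 + 2^E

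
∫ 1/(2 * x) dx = log(x)/2 + C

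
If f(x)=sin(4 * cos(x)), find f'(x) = -4*sin(x)*cos(4*cos(x))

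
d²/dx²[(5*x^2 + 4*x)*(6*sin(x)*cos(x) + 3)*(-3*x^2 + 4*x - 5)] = 180*x^4*sin(2*x) - 96*x^3*sin(2*x) - 720*x^3*cos(2*x) - 432*x^2*sin(2*x) + 288*x^2*cos(2*x) - 540*x^2 + 384*x*sin(2*x) - 216*x*cos(2*x) + 144*x - 54*sin(2*x) - 240*cos(2*x) - 54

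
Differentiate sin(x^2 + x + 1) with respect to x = (2*x + 1)*cos(x^2 + x + 1)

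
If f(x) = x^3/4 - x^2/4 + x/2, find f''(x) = 3*x/2 - 1/2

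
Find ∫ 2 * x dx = x^2 + C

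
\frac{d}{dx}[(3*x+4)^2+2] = 18*x + 24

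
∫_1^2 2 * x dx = 3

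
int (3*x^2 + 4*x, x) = x^3 + 2*x^2 + C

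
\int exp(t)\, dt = exp(t) + C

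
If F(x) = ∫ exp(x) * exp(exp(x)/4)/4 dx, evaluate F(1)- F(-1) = -exp(exp(-1)/4) + exp(E/4)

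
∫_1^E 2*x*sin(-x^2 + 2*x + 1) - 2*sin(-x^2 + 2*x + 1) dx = -cos(2) + cos(-exp(2) + 1 + 2*E)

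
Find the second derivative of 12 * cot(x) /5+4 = 24*cos(x)/(5*sin(x)^3)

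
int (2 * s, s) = s^2 + C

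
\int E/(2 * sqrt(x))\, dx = E*sqrt(x) + C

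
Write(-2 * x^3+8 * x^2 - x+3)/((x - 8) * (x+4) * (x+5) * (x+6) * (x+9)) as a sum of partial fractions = 353/(170*(x + 9)) - 243/(28*(x + 6)) + 229/(26*(x + 5)) - 263/(120*(x + 4)) - 517/(37128*(x - 8))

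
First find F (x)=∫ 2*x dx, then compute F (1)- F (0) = 1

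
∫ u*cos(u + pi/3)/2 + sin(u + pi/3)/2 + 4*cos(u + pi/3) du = (u/2 + 4)*sin(u + pi/3) + C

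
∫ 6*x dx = 3*x^2 + C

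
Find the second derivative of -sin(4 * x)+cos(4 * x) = 16*sin(4*x) - 16*cos(4*x)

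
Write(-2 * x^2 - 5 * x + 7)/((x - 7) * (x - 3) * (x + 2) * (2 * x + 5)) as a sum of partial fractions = -56/(209*(2*x + 5)) + 1/(5*(x + 2)) + 13/(110*(x - 3)) - 7/(38*(x - 7))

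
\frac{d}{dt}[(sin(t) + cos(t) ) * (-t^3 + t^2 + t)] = t^3*sin(t) - t^3*cos(t) - 4*t^2*sin(t) - 2*t^2*cos(t) + t*sin(t) + 3*t*cos(t) + sin(t) + cos(t)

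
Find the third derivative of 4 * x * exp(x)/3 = 4*x*exp(x)/3 + 4*exp(x)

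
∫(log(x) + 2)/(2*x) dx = (log(x) + 2)^2/4 + C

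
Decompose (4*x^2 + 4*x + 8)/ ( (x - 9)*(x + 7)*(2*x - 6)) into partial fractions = 11/(20*(x + 7)) - 7/(15*(x - 3)) + 23/(12*(x - 9))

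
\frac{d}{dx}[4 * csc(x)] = -4*cot(x)*csc(x)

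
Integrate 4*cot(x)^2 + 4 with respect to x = -4*cot(x) + C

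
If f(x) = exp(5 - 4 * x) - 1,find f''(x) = 16*exp(5 - 4*x)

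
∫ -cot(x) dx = log(csc(x)) + C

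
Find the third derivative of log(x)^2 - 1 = (4*log(x) - 6)/x^3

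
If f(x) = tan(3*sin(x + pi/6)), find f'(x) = 3*cos(x + pi/6)/cos(3*sin(x + pi/6))^2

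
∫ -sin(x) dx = cos(x) + C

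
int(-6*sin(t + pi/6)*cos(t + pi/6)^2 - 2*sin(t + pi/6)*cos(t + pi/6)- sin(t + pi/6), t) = (2*cos(t + pi/6)^2 + cos(t + pi/6) + 1)*cos(t + pi/6) + C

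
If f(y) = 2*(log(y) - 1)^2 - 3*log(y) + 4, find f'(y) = (4*log(y) - 7)/y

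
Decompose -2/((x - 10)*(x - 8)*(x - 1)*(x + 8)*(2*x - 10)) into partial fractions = -1/(33696*(x + 8)) + 1/(2268*(x - 1)) - 1/(780*(x - 5)) + 1/(672*(x - 8)) - 1/(1620*(x - 10))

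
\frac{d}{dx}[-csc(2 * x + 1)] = 2*cot(2*x + 1)*csc(2*x + 1)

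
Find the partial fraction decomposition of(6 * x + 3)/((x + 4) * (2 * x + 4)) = 21/(4*(x + 4)) - 9/(4*(x + 2))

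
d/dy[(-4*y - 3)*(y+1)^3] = -16*y^3 - 45*y^2 - 42*y - 13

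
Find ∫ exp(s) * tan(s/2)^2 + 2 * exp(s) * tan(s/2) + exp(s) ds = 2*exp(s)*tan(s/2) + C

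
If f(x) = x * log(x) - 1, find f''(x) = 1/x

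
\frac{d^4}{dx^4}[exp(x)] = exp(x)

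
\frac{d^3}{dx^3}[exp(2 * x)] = 8*exp(2*x)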